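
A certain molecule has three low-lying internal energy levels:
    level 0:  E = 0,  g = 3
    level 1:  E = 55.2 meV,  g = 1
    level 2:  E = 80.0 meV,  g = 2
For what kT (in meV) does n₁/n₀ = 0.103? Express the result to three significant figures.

47.0 meV

n₁/n₀ = (g₁/g₀) exp[−(E₁−E₀)/kT] = 0.103.
⇒ (E₁−E₀)/kT = ln((1/3)/0.103) = ln(3.2362) = 1.1744.
kT = 55.2 meV / 1.1744 = 47.0 meV.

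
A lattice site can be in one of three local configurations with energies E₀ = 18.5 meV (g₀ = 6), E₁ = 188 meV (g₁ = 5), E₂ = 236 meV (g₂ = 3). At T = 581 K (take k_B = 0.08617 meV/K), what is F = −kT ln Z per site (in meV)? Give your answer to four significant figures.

-72.91 meV

k_BT = 0.08617 × 581 K = 50.0648 meV.
Eᵢ/kT = 0.369521, 3.75513, 4.71389.
Z = Σ gᵢe^(−Eᵢ/kT) = 6·e^(−0.369521) + 5·e^(−3.75513) + 3·e^(−4.71389) = 4.14639 + 0.116987 + 0.0269095 = 4.29029.
F = −kT ln Z = −50.0648 × ln(4.29029) = −50.0648 × 1.45635 = -72.91 meV.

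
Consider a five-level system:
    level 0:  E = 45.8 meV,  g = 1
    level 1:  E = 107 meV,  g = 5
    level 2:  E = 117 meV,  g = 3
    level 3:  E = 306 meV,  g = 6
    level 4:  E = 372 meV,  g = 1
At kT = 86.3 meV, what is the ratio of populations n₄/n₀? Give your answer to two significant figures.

0.023

n₄/n₀ = (g₄/g₀) exp[−(E₄−E₀)/kT] = (1/1) × exp(−(326.2 meV)/(86.3 meV)) = (1/1) × exp(-3.780) = 0.023.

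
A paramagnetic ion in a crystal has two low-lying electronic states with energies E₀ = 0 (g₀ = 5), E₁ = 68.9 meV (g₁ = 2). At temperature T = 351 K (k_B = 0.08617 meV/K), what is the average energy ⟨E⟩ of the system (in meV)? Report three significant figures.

k_BT = 0.08617 × 351 K = 30.246 meV.
Eᵢ/kT = 0, 2.2780.
Z = Σ gᵢe^(−Eᵢ/kT) = 5·e^(−0) + 2·e^(−2.2780) = 5.0000 + 0.20498 = 5.2050.
⟨E⟩ = Σ Eᵢ gᵢe^(−Eᵢ/kT) / Z = (0·5.0000 + 68.9·0.20498) / 5.2050 = 2.71 meV.

2.71 meV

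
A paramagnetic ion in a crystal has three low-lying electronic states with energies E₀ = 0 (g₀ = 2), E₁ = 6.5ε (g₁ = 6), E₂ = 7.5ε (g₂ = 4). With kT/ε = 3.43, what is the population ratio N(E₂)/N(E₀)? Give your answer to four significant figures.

n₂/n₀ = (g₂/g₀) exp[−(E₂−E₀)/kT] = (4/2) × exp(−(7.5ε)/(3.43ε)) = (4/2) × exp(-2.18659) = 0.2246.

0.2246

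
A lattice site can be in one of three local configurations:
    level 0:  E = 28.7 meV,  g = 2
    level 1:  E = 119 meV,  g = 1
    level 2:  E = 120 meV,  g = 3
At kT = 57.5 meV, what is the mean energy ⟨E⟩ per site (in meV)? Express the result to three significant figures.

55.2 meV

Eᵢ/kT = 0.49913, 2.0696, 2.0870.
Z = Σ gᵢe^(−Eᵢ/kT) = 2·e^(−0.49913) + 1·e^(−2.0696) + 3·e^(−2.0870) = 1.2141 + 0.12624 + 0.37218 = 1.7125.
⟨E⟩ = Σ Eᵢ gᵢe^(−Eᵢ/kT) / Z = (28.7·1.2141 + 119·0.12624 + 120·0.37218) / 1.7125 = 55.2 meV.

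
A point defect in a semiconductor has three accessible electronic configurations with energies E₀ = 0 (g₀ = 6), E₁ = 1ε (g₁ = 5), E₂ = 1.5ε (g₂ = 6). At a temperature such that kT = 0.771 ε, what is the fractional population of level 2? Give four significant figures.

Eᵢ/kT = 0, 1.29702, 1.94553.
Z = Σ gᵢe^(−Eᵢ/kT) = 6·e^(−0) + 5·e^(−1.29702) + 6·e^(−1.94553) = 6.00000 + 1.36673 + 0.857469 = 8.22420.
P₂ = g₂ e^(−E₂/kT) / Z = 0.857469/8.22420 = 0.1043.

0.1043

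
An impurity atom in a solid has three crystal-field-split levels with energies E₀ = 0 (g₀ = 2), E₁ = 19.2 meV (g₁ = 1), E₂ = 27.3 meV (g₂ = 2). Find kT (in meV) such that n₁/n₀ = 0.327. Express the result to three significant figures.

n₁/n₀ = (g₁/g₀) exp[−(E₁−E₀)/kT] = 0.327.
⇒ (E₁−E₀)/kT = ln((1/2)/0.327) = ln(1.5291) = 0.42468.
kT = 19.2 meV / 0.42468 = 45.2 meV.

45.2 meV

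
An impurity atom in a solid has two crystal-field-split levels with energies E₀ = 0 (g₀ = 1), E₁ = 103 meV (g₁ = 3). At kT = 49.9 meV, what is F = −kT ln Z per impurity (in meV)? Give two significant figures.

Eᵢ/kT = 0, 2.064.
Z = Σ gᵢe^(−Eᵢ/kT) = 1·e^(−0) + 3·e^(−2.064) = 1.000 + 0.3808 = 1.381.
F = −kT ln Z = −49.9 × ln(1.381) = −49.9 × 0.3228 = -16 meV.

-16 meV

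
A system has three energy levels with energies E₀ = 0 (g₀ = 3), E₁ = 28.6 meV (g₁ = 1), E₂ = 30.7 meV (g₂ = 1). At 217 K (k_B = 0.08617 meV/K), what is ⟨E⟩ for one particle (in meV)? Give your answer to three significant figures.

3.56 meV

k_BT = 0.08617 × 217 K = 18.699 meV.
Eᵢ/kT = 0, 1.5295, 1.6418.
Z = Σ gᵢe^(−Eᵢ/kT) = 3·e^(−0) + 1·e^(−1.5295) + 1·e^(−1.6418) = 3.0000 + 0.21664 + 0.19363 = 3.4103.
⟨E⟩ = Σ Eᵢ gᵢe^(−Eᵢ/kT) / Z = (0·3.0000 + 28.6·0.21664 + 30.7·0.19363) / 3.4103 = 3.56 meV.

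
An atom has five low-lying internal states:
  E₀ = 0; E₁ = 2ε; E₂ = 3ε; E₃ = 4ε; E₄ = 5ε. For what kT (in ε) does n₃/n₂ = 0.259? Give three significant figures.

n₃/n₂ = exp[−(E₃−E₂)/kT] = 0.259.
⇒ (E₃−E₂)/kT = ln(1/0.259) = ln(3.8610) = 1.3509.
kT = 1ε / 1.3509 = 0.740 ε.

0.740 ε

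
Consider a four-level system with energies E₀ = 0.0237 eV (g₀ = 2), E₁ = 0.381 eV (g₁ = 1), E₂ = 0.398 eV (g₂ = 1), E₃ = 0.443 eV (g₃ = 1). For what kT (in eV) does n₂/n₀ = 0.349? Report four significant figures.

n₂/n₀ = (g₂/g₀) exp[−(E₂−E₀)/kT] = 0.349.
⇒ (E₂−E₀)/kT = ln((1/2)/0.349) = ln(1.43266) = 0.359533.
kT = 0.3743 eV / 0.359533 = 1.041 eV.

1.041 eV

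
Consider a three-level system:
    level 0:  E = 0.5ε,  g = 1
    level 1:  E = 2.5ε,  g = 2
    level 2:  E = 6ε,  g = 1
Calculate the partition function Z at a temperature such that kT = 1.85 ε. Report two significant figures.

Eᵢ/kT = 0.2703, 1.351, 3.243.
Z = Σ gᵢe^(−Eᵢ/kT) = 1·e^(−0.2703) + 2·e^(−1.351) + 1·e^(−3.243) = 0.7632 + 0.5180 + 0.03905 = 1.320.

Z = 1.3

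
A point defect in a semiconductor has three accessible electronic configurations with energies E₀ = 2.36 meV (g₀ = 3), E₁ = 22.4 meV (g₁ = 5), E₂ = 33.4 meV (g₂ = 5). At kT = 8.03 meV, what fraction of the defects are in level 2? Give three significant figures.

Eᵢ/kT = 0.29390, 2.7895, 4.1594.
Z = Σ gᵢe^(−Eᵢ/kT) = 3·e^(−0.29390) + 5·e^(−2.7895) + 5·e^(−4.1594) = 2.2361 + 0.30726 + 0.078085 = 2.6214.
P₂ = g₂ e^(−E₂/kT) / Z = 0.078085/2.6214 = 0.0298.

0.0298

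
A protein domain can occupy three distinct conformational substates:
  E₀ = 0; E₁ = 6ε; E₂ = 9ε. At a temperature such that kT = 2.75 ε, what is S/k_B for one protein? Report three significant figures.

Eᵢ/kT = 0, 2.1818, 3.2727.
Z = Σ e^(−Eᵢ/kT) = e^(−0) + e^(−2.1818) + e^(−3.2727) = 1.0000 + 0.11284 + 0.037904 = 1.1507.
⟨E⟩ = Σ EᵢPᵢ = 0.88483 ε.
S/k_B = ln Z + ⟨E⟩/kT = ln(1.1507) + 0.88483/2.75 = 0.14037 + 0.32176 = 0.462.

0.462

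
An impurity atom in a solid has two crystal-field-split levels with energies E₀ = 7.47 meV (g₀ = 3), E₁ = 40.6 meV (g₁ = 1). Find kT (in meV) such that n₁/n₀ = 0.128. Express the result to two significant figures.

n₁/n₀ = (g₁/g₀) exp[−(E₁−E₀)/kT] = 0.128.
⇒ (E₁−E₀)/kT = ln((1/3)/0.128) = ln(2.604) = 0.9570.
kT = 33.13 meV / 0.9570 = 35 meV.

35 meV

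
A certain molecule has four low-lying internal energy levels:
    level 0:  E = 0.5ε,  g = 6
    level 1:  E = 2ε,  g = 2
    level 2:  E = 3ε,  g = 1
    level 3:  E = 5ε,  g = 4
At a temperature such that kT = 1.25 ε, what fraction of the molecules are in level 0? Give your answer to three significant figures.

0.876

Eᵢ/kT = 0.40000, 1.6000, 2.4000, 4.0000.
Z = Σ gᵢe^(−Eᵢ/kT) = 6·e^(−0.40000) + 2·e^(−1.6000) + 1·e^(−2.4000) + 4·e^(−4.0000) = 4.0219 + 0.40379 + 0.090718 + 0.073263 = 4.5897.
P₀ = g₀ e^(−E₀/kT) / Z = 4.0219/4.5897 = 0.876.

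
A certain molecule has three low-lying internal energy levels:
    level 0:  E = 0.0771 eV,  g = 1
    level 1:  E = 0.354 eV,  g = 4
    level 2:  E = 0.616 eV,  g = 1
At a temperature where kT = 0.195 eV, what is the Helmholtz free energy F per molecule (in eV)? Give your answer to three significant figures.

Eᵢ/kT = 0.39538, 1.8154, 3.1590.
Z = Σ gᵢe^(−Eᵢ/kT) = 1·e^(−0.39538) + 4·e^(−1.8154) + 1·e^(−3.1590) = 0.67342 + 0.65109 + 0.042468 = 1.3670.
F = −kT ln Z = −0.195 × ln(1.3670) = −0.195 × 0.31262 = -0.0610 eV.

-0.0610 eV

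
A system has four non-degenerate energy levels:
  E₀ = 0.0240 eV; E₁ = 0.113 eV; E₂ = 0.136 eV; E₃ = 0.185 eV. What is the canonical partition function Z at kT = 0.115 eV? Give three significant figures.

Eᵢ/kT = 0.20870, 0.98261, 1.1826, 1.6087.
Z = Σ e^(−Eᵢ/kT) = e^(−0.20870) + e^(−0.98261) + e^(−1.1826) + e^(−1.6087) = 0.81164 + 0.37433 + 0.30648 + 0.20015 = 1.6926.

Z = 1.69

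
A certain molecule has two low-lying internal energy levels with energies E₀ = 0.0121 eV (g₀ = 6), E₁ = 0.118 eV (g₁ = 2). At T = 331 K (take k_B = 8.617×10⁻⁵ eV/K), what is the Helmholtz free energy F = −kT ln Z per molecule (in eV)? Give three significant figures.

-0.0392 eV

k_BT = 8.617×10⁻⁵ × 331 K = 0.028522 eV.
Eᵢ/kT = 0.42423, 4.1372.
Z = Σ gᵢe^(−Eᵢ/kT) = 6·e^(−0.42423) + 2·e^(−4.1372) = 3.9256 + 0.031935 = 3.9575.
F = −kT ln Z = −0.028522 × ln(3.9575) = −0.028522 × 1.3756 = -0.0392 eV.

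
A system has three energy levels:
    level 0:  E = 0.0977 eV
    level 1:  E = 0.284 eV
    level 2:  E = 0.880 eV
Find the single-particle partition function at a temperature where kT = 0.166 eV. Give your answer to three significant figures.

Eᵢ/kT = 0.58855, 1.7108, 5.3012.
Z = Σ e^(−Eᵢ/kT) = e^(−0.58855) + e^(−1.7108) + e^(−5.3012) = 0.55513 + 0.18072 + 0.0049856 = 0.74084.

Z = 0.741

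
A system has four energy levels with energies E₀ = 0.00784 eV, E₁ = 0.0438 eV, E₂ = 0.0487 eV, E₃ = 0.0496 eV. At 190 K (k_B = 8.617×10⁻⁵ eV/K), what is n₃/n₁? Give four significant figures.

0.7017

k_BT = 8.617×10⁻⁵ × 190 K = 0.0163723 eV.
n₃/n₁ = exp[−(E₃−E₁)/kT] = exp(−(0.0058 eV)/(0.0163723 eV)) = exp(-0.354257) = 0.7017.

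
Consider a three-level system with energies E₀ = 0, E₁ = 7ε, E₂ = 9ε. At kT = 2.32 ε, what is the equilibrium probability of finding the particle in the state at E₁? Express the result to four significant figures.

Eᵢ/kT = 0, 3.01724, 3.87931.
Z = Σ e^(−Eᵢ/kT) = e^(−0) + e^(−3.01724) + e^(−3.87931) = 1.00000 + 0.0489361 + 0.0206651 = 1.06960.
P₁ = e^(−E₁/kT) / Z = 0.0489361/1.06960 = 0.04575.

0.04575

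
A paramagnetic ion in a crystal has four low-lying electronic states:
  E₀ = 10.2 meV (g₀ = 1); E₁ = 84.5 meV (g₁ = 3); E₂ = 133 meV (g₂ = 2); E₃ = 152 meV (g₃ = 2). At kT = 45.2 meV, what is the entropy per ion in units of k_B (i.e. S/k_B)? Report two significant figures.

1.5

Eᵢ/kT = 0.2257, 1.869, 2.942, 3.363.
Z = Σ gᵢe^(−Eᵢ/kT) = 1·e^(−0.2257) + 3·e^(−1.869) + 2·e^(−2.942) + 2·e^(−3.363) = 0.7980 + 0.4628 + 0.1055 + 0.06926 = 1.436.
⟨E⟩ = Σ EᵢPᵢ = 50.00 meV.
S/k_B = ln Z + ⟨E⟩/kT = ln(1.436) + 50.00/45.2 = 0.3619 + 1.106 = 1.5.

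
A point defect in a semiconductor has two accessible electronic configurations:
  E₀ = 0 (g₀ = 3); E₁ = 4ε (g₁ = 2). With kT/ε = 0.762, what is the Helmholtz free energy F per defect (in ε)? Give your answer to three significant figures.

Eᵢ/kT = 0, 5.2493.
Z = Σ gᵢe^(−Eᵢ/kT) = 3·e^(−0) + 2·e^(−5.2493) = 3.0000 + 0.010502 = 3.0105.
F = −kT ln Z = −0.762 × ln(3.0105) = −0.762 × 1.1021 = -0.840 ε.

-0.840 ε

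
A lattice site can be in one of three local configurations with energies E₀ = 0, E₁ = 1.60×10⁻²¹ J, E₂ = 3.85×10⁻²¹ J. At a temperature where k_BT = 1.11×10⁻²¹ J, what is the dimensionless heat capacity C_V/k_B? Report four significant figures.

Eᵢ/kT = 0, 1.44144, 3.46847.
Z = Σ e^(−Eᵢ/kT) = e^(−0) + e^(−1.44144) + e^(−3.46847) = 1.00000 + 0.236587 + 0.0311647 = 1.26775.
⟨E⟩ = 0.393235, ⟨E²⟩ = 0.842123.
C_V/k_B = (⟨E²⟩ − ⟨E⟩²)/(kT)² = (0.842123 − 0.154634)/1.23210 = 0.5580.

0.5580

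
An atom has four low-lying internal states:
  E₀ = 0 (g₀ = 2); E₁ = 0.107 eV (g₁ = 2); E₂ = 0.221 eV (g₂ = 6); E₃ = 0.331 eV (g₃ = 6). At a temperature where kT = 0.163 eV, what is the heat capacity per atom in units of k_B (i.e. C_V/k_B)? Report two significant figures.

Eᵢ/kT = 0, 0.6564, 1.356, 2.031.
Z = Σ gᵢe^(−Eᵢ/kT) = 2·e^(−0) + 2·e^(−0.6564) + 6·e^(−1.356) + 6·e^(−2.031) = 2.000 + 1.037 + 1.546 + 0.7872 = 5.370.
⟨E⟩ = 0.1328 eV, ⟨E²⟩ = 0.03233 eV².
C_V/k_B = (⟨E²⟩ − ⟨E⟩²)/(kT)² = (0.03233 − 0.01764)/0.02657 = 0.55.

0.55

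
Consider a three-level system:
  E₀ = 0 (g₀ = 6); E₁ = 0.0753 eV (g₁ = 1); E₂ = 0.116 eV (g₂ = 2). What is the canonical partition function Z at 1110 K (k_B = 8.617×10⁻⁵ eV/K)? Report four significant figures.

Z = 7.050

k_BT = 8.617×10⁻⁵ × 1110 K = 0.0956487 eV.
Eᵢ/kT = 0, 0.787256, 1.21277.
Z = Σ gᵢe^(−Eᵢ/kT) = 6·e^(−0) + 1·e^(−0.787256) + 2·e^(−1.21277) = 6.00000 + 0.455092 + 0.594745 = 7.04984.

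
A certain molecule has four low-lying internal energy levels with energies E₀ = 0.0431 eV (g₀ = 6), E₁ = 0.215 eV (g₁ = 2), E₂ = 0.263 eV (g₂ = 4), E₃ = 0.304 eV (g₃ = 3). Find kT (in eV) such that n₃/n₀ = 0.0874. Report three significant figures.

n₃/n₀ = (g₃/g₀) exp[−(E₃−E₀)/kT] = 0.0874.
⇒ (E₃−E₀)/kT = ln((3/6)/0.0874) = ln(5.7208) = 1.7441.
kT = 0.2609 eV / 1.7441 = 0.150 eV.

0.150 eV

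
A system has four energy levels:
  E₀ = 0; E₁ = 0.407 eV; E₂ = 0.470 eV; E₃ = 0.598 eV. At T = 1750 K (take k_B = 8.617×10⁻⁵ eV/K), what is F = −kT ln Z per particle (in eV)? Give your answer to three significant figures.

-0.0185 eV

k_BT = 8.617×10⁻⁵ × 1750 K = 0.15080 eV.
Eᵢ/kT = 0, 2.6989, 3.1167, 3.9655.
Z = Σ e^(−Eᵢ/kT) = e^(−0) + e^(−2.6989) + e^(−3.1167) + e^(−3.9655) = 1.0000 + 0.067279 + 0.044303 + 0.018959 = 1.1305.
F = −kT ln Z = −0.15080 × ln(1.1305) = −0.15080 × 0.12266 = -0.0185 eV.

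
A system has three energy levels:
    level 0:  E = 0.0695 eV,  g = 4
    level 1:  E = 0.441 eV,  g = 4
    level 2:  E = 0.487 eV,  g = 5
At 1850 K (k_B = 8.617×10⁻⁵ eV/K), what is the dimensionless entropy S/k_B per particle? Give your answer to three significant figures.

1.95

k_BT = 8.617×10⁻⁵ × 1850 K = 0.15941 eV.
Eᵢ/kT = 0.43598, 2.7665, 3.0550.
Z = Σ gᵢe^(−Eᵢ/kT) = 4·e^(−0.43598) + 4·e^(−2.7665) + 5·e^(−3.0550) = 2.5865 + 0.25153 + 0.23561 = 3.0736.
⟨E⟩ = Σ EᵢPᵢ = 0.13191 eV.
S/k_B = ln Z + ⟨E⟩/kT = ln(3.0736) + 0.13191/0.15941 = 1.1228 + 0.82749 = 1.95.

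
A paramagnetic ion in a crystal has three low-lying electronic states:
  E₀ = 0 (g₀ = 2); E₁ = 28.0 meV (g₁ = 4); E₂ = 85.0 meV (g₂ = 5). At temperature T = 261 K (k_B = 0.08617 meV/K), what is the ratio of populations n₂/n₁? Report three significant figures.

0.0991

k_BT = 0.08617 × 261 K = 22.490 meV.
n₂/n₁ = (g₂/g₁) exp[−(E₂−E₁)/kT] = (5/4) × exp(−(57.0 meV)/(22.490 meV)) = (5/4) × exp(-2.5345) = 0.0991.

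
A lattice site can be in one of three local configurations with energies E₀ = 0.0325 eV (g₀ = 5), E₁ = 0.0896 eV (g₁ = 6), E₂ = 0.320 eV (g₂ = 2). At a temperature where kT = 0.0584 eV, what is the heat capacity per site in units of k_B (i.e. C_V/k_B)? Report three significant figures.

0.247

Eᵢ/kT = 0.55651, 1.5342, 5.4795.
Z = Σ gᵢe^(−Eᵢ/kT) = 5·e^(−0.55651) + 6·e^(−1.5342) + 2·e^(−5.4795) = 2.8660 + 1.2938 + 0.0083428 = 4.1681.
⟨E⟩ = 0.050800 eV, ⟨E²⟩ = 0.0034232 eV².
C_V/k_B = (⟨E²⟩ − ⟨E⟩²)/(kT)² = (0.0034232 − 0.0025806)/0.0034106 = 0.247.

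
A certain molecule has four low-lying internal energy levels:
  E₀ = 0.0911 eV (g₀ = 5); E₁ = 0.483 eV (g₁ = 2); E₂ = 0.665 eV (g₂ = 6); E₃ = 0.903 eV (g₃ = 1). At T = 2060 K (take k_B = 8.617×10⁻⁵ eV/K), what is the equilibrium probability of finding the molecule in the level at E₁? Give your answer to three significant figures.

k_BT = 8.617×10⁻⁵ × 2060 K = 0.17751 eV.
Eᵢ/kT = 0.51321, 2.7210, 3.7463, 5.0870.
Z = Σ gᵢe^(−Eᵢ/kT) = 5·e^(−0.51321) + 2·e^(−2.7210) + 6·e^(−3.7463) + 1·e^(−5.0870) = 2.9929 + 0.13162 + 0.14163 + 0.0061765 = 3.2723.
P₁ = g₁ e^(−E₁/kT) / Z = 0.13162/3.2723 = 0.0402.

0.0402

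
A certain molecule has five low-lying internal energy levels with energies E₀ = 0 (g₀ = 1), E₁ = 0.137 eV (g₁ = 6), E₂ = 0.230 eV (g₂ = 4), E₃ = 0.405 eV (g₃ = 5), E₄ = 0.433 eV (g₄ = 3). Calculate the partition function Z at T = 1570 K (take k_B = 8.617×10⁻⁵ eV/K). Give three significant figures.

k_BT = 8.617×10⁻⁵ × 1570 K = 0.13529 eV.
Eᵢ/kT = 0, 1.0126, 1.7001, 2.9936, 3.2005.
Z = Σ gᵢe^(−Eᵢ/kT) = 1·e^(−0) + 6·e^(−1.0126) + 4·e^(−1.7001) + 5·e^(−2.9936) + 3·e^(−3.2005) = 1.0000 + 2.1796 + 0.73066 + 0.25053 + 0.12223 = 4.2830.

Z = 4.28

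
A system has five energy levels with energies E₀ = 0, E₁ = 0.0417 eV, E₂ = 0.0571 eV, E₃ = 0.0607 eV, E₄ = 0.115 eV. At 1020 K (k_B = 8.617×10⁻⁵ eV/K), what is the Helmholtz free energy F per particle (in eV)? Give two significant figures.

-0.094 eV

k_BT = 8.617×10⁻⁵ × 1020 K = 0.08789 eV.
Eᵢ/kT = 0, 0.4745, 0.6497, 0.6906, 1.308.
Z = Σ e^(−Eᵢ/kT) = e^(−0) + e^(−0.4745) + e^(−0.6497) + e^(−0.6906) + e^(−1.308) = 1.000 + 0.6222 + 0.5222 + 0.5013 + 0.2704 = 2.916.
F = −kT ln Z = −0.08789 × ln(2.916) = −0.08789 × 1.070 = -0.094 eV.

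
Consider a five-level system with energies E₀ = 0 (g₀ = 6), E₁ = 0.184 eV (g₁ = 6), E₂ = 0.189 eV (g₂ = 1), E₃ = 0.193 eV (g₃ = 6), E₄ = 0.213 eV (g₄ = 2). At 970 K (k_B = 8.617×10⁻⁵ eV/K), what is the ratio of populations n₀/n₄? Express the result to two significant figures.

k_BT = 8.617×10⁻⁵ × 970 K = 0.08358 eV.
n₀/n₄ = (g₀/g₄) exp[−(E₀−E₄)/kT] = (6/2) × exp(−(-0.213 eV)/(0.08358 eV)) = (6/2) × exp(2.548) = 38.

38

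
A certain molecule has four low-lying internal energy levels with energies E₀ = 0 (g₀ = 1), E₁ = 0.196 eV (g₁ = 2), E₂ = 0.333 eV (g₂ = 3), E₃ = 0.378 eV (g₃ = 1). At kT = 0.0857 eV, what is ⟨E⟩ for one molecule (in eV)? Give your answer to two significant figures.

Eᵢ/kT = 0, 2.287, 3.886, 4.411.
Z = Σ gᵢe^(−Eᵢ/kT) = 1·e^(−0) + 2·e^(−2.287) + 3·e^(−3.886) + 1·e^(−4.411) = 1.000 + 0.2031 + 0.06158 + 0.01214 = 1.277.
⟨E⟩ = Σ Eᵢ gᵢe^(−Eᵢ/kT) / Z = (0·1.000 + 0.196·0.2031 + 0.333·0.06158 + 0.378·0.01214) / 1.277 = 0.051 eV.

0.051 eV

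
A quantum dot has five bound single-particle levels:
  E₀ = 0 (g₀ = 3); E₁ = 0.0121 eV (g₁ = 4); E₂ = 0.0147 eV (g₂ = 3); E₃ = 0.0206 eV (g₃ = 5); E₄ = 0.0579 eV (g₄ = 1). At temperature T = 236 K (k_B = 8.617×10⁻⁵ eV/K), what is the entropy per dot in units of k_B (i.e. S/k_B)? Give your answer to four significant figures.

2.656

k_BT = 8.617×10⁻⁵ × 236 K = 0.0203361 eV.
Eᵢ/kT = 0, 0.595001, 0.722852, 1.01298, 2.84715.
Z = Σ gᵢe^(−Eᵢ/kT) = 3·e^(−0) + 4·e^(−0.595001) + 3·e^(−0.722852) + 5·e^(−1.01298) + 1·e^(−2.84715) = 3.00000 + 2.20625 + 1.45610 + 1.81568 + 0.0580094 = 8.53604.
⟨E⟩ = Σ EᵢPᵢ = 0.0104102 eV.
S/k_B = ln Z + ⟨E⟩/kT = ln(8.53604) + 0.0104102/0.0203361 = 2.14430 + 0.511907 = 2.656.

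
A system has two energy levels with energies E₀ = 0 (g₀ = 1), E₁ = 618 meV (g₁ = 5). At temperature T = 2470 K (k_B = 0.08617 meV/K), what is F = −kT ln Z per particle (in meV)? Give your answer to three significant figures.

k_BT = 0.08617 × 2470 K = 212.84 meV.
Eᵢ/kT = 0, 2.9036.
Z = Σ gᵢe^(−Eᵢ/kT) = 1·e^(−0) + 5·e^(−2.9036) = 1.0000 + 0.27413 = 1.2741.
F = −kT ln Z = −212.84 × ln(1.2741) = −212.84 × 0.24224 = -51.6 meV.

-51.6 meV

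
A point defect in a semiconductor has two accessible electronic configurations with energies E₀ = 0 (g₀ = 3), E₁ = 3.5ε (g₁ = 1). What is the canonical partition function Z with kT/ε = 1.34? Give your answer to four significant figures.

Z = 3.073

Eᵢ/kT = 0, 2.61194.
Z = Σ gᵢe^(−Eᵢ/kT) = 3·e^(−0) + 1·e^(−2.61194) = 3.00000 + 0.0733920 = 3.07339.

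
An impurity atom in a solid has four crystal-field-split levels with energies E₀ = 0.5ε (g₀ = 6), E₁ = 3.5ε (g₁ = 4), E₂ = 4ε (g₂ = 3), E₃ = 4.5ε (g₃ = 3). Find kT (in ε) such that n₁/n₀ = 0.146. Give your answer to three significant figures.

1.98 ε

n₁/n₀ = (g₁/g₀) exp[−(E₁−E₀)/kT] = 0.146.
⇒ (E₁−E₀)/kT = ln((4/6)/0.146) = ln(4.5662) = 1.5187.
kT = 3.0ε / 1.5187 = 1.98 ε.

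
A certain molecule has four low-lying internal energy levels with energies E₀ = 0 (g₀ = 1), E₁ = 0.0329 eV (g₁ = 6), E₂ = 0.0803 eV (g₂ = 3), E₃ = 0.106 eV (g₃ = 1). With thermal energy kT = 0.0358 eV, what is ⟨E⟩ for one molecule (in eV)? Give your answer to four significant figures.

Eᵢ/kT = 0, 0.918994, 2.24302, 2.96089.
Z = Σ gᵢe^(−Eᵢ/kT) = 1·e^(−0) + 6·e^(−0.918994) + 3·e^(−2.24302) + 1·e^(−2.96089) = 1.00000 + 2.39352 + 0.318412 + 0.0517728 = 3.76370.
⟨E⟩ = Σ Eᵢ gᵢe^(−Eᵢ/kT) / Z = (0·1.00000 + 0.0329·2.39352 + 0.0803·0.318412 + 0.106·0.0517728) / 3.76370 = 0.02917 eV.

0.02917 eV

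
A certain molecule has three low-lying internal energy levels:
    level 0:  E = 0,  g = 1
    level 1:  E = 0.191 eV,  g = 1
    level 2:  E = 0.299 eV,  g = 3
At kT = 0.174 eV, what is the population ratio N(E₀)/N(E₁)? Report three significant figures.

n₀/n₁ = (g₀/g₁) exp[−(E₀−E₁)/kT] = (1/1) × exp(−(-0.191 eV)/(0.174 eV)) = (1/1) × exp(1.0977) = 3.00.

3.00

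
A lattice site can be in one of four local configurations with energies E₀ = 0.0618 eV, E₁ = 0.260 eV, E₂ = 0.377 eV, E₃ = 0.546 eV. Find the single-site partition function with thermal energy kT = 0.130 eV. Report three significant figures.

Z = 0.827

Eᵢ/kT = 0.47538, 2.0000, 2.9000, 4.2000.
Z = Σ e^(−Eᵢ/kT) = e^(−0.47538) + e^(−2.0000) + e^(−2.9000) + e^(−4.2000) = 0.62165 + 0.13534 + 0.055023 + 0.014996 = 0.82701.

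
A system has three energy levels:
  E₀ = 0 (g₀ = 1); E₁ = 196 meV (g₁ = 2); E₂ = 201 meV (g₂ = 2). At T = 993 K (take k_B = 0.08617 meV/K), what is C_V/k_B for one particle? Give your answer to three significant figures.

k_BT = 0.08617 × 993 K = 85.567 meV.
Eᵢ/kT = 0, 2.2906, 2.3490.
Z = Σ gᵢe^(−Eᵢ/kT) = 1·e^(−0) + 2·e^(−2.2906) + 2·e^(−2.3490) = 1.0000 + 0.20241 + 0.19093 = 1.3933.
⟨E⟩ = 56.018 meV, ⟨E²⟩ = 11117 meV².
C_V/k_B = (⟨E²⟩ − ⟨E⟩²)/(kT)² = (11117 − 3138.0)/7321.7 = 1.09.

1.09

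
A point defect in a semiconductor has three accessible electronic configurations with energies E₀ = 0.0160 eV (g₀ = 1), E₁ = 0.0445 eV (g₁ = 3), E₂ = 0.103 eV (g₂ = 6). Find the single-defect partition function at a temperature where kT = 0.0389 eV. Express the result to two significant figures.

Eᵢ/kT = 0.4113, 1.144, 2.648.
Z = Σ gᵢe^(−Eᵢ/kT) = 1·e^(−0.4113) + 3·e^(−1.144) + 6·e^(−2.648) = 0.6628 + 0.9556 + 0.4248 = 2.043.

Z = 2.0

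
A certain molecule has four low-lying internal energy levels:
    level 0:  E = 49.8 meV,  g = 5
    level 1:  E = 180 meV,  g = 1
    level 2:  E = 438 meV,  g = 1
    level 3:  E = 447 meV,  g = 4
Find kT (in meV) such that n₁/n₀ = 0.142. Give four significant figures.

380.2 meV

n₁/n₀ = (g₁/g₀) exp[−(E₁−E₀)/kT] = 0.142.
⇒ (E₁−E₀)/kT = ln((1/5)/0.142) = ln(1.40845) = 0.342490.
kT = 130.2 meV / 0.342490 = 380.2 meV.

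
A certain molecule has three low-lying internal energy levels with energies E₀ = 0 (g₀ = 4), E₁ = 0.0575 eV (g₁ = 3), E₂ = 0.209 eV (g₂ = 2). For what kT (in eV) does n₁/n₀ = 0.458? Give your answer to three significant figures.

n₁/n₀ = (g₁/g₀) exp[−(E₁−E₀)/kT] = 0.458.
⇒ (E₁−E₀)/kT = ln((3/4)/0.458) = ln(1.6376) = 0.49323.
kT = 0.0575 eV / 0.49323 = 0.117 eV.

0.117 eV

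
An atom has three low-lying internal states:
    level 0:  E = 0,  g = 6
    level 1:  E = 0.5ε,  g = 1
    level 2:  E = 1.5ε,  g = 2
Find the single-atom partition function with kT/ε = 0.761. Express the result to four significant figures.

Z = 6.797

Eᵢ/kT = 0, 0.657030, 1.97109.
Z = Σ gᵢe^(−Eᵢ/kT) = 6·e^(−0) + 1·e^(−0.657030) + 2·e^(−1.97109) = 6.00000 + 0.518389 + 0.278610 = 6.79700.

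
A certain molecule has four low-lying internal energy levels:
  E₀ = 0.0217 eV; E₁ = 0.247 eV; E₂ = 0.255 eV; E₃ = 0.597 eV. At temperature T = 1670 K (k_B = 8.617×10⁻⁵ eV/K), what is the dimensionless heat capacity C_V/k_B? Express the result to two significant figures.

0.67

k_BT = 8.617×10⁻⁵ × 1670 K = 0.1439 eV.
Eᵢ/kT = 0.1508, 1.716, 1.772, 4.149.
Z = Σ e^(−Eᵢ/kT) = e^(−0.1508) + e^(−1.716) + e^(−1.772) + e^(−4.149) = 0.8600 + 0.1798 + 0.1700 + 0.01578 = 1.226.
⟨E⟩ = 0.09449 eV, ⟨E²⟩ = 0.02288 eV².
C_V/k_B = (⟨E²⟩ − ⟨E⟩²)/(kT)² = (0.02288 − 0.008928)/0.02071 = 0.67.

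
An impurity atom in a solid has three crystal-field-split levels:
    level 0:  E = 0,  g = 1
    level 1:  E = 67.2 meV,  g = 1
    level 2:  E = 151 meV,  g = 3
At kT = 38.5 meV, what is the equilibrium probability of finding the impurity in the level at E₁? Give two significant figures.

0.14

Eᵢ/kT = 0, 1.745, 3.922.
Z = Σ gᵢe^(−Eᵢ/kT) = 1·e^(−0) + 1·e^(−1.745) + 3·e^(−3.922) = 1.000 + 0.1746 + 0.05940 = 1.234.
P₁ = g₁ e^(−E₁/kT) / Z = 0.1746/1.234 = 0.14.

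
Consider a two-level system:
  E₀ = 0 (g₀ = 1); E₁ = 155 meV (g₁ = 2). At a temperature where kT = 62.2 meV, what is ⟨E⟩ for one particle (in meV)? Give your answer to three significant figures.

Eᵢ/kT = 0, 2.4920.
Z = Σ gᵢe^(−Eᵢ/kT) = 1·e^(−0) + 2·e^(−2.4920) = 1.0000 + 0.16549 = 1.1655.
⟨E⟩ = Σ Eᵢ gᵢe^(−Eᵢ/kT) / Z = (0·1.0000 + 155·0.16549) / 1.1655 = 22.0 meV.

22.0 meV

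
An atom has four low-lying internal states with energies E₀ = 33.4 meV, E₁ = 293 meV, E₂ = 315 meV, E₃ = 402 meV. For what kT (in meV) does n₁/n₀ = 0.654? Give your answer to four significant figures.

611.3 meV

n₁/n₀ = exp[−(E₁−E₀)/kT] = 0.654.
⇒ (E₁−E₀)/kT = ln(1/0.654) = ln(1.52905) = 0.424647.
kT = 259.6 meV / 0.424647 = 611.3 meV.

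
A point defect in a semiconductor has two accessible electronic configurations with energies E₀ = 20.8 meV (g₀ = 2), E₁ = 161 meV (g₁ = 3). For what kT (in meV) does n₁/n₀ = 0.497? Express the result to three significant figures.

127 meV

n₁/n₀ = (g₁/g₀) exp[−(E₁−E₀)/kT] = 0.497.
⇒ (E₁−E₀)/kT = ln((3/2)/0.497) = ln(3.0181) = 1.1046.
kT = 140.2 meV / 1.1046 = 127 meV.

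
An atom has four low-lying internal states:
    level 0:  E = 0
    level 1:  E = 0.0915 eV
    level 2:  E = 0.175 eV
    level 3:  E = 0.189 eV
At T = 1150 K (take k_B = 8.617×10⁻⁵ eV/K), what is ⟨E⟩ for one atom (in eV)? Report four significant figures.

k_BT = 8.617×10⁻⁵ × 1150 K = 0.0990955 eV.
Eᵢ/kT = 0, 0.923352, 1.76597, 1.90725.
Z = Σ e^(−Eᵢ/kT) = e^(−0) + e^(−0.923352) + e^(−1.76597) + e^(−1.90725) = 1.00000 + 0.397185 + 0.171021 + 0.148488 = 1.71669.
⟨E⟩ = Σ Eᵢ e^(−Eᵢ/kT) / Z = (0·1.00000 + 0.0915·0.397185 + 0.175·0.171021 + 0.189·0.148488) / 1.71669 = 0.05495 eV.

0.05495 eV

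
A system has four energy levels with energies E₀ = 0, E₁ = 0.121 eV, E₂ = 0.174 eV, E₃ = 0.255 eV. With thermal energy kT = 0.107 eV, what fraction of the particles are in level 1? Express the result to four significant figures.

Eᵢ/kT = 0, 1.13084, 1.62617, 2.38318.
Z = Σ e^(−Eᵢ/kT) = e^(−0) + e^(−1.13084) + e^(−1.62617) + e^(−2.38318) = 1.00000 + 0.322762 + 0.196681 + 0.0922567 = 1.61170.
P₁ = e^(−E₁/kT) / Z = 0.322762/1.61170 = 0.2003.

0.2003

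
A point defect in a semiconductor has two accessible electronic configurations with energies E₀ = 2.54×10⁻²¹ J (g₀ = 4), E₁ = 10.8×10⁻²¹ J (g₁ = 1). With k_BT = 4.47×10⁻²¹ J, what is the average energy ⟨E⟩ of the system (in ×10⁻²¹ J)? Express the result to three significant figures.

2.85 ×10⁻²¹ J

Eᵢ/kT = 0.56823, 2.4161.
Z = Σ gᵢe^(−Eᵢ/kT) = 4·e^(−0.56823) + 1·e^(−2.4161) = 2.2661 + 0.089269 = 2.3554.
⟨E⟩ = Σ Eᵢ gᵢe^(−Eᵢ/kT) / Z = (2.54·2.2661 + 10.8·0.089269) / 2.3554 = 2.85 ×10⁻²¹ J.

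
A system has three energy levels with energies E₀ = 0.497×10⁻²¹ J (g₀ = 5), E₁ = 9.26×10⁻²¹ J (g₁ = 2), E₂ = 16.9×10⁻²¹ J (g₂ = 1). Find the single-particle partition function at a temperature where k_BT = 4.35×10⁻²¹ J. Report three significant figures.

Eᵢ/kT = 0.11425, 2.1287, 3.8851.
Z = Σ gᵢe^(−Eᵢ/kT) = 5·e^(−0.11425) + 2·e^(−2.1287) + 1·e^(−3.8851) = 4.4602 + 0.23798 + 0.020546 = 4.7187.

Z = 4.72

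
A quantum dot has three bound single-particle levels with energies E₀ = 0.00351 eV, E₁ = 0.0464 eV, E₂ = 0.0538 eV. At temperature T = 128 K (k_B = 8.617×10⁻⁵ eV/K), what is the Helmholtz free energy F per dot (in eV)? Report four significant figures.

k_BT = 8.617×10⁻⁵ × 128 K = 0.0110298 eV.
Eᵢ/kT = 0.318229, 4.20679, 4.87769.
Z = Σ e^(−Eᵢ/kT) = e^(−0.318229) + e^(−4.20679) + e^(−4.87769) = 0.727436 + 0.0148941 + 0.00761458 = 0.749945.
F = −kT ln Z = −0.0110298 × ln(0.749945) = −0.0110298 × -0.287755 = 0.003174 eV.

0.003174 eV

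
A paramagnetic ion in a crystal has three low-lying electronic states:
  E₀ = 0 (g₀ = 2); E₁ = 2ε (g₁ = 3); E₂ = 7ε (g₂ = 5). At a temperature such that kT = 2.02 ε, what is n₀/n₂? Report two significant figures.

n₀/n₂ = (g₀/g₂) exp[−(E₀−E₂)/kT] = (2/5) × exp(−(-7ε)/(2.02ε)) = (2/5) × exp(3.465) = 13.

13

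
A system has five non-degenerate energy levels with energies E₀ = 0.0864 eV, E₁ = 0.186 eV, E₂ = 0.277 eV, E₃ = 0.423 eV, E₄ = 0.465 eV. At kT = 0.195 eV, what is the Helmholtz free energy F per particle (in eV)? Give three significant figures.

-0.0758 eV

Eᵢ/kT = 0.44308, 0.95385, 1.4205, 2.1692, 2.3846.
Z = Σ e^(−Eᵢ/kT) = e^(−0.44308) + e^(−0.95385) + e^(−1.4205) + e^(−2.1692) + e^(−2.3846) = 0.64206 + 0.38525 + 0.24159 + 0.11427 + 0.092126 = 1.4753.
F = −kT ln Z = −0.195 × ln(1.4753) = −0.195 × 0.38886 = -0.0758 eV.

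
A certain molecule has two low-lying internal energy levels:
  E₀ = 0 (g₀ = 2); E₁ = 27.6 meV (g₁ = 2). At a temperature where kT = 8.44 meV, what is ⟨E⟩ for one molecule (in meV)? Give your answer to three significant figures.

Eᵢ/kT = 0, 3.2701.
Z = Σ gᵢe^(−Eᵢ/kT) = 2·e^(−0) + 2·e^(−3.2701) = 2.0000 + 0.076005 = 2.0760.
⟨E⟩ = Σ Eᵢ gᵢe^(−Eᵢ/kT) / Z = (0·2.0000 + 27.6·0.076005) / 2.0760 = 1.01 meV.

1.01 meV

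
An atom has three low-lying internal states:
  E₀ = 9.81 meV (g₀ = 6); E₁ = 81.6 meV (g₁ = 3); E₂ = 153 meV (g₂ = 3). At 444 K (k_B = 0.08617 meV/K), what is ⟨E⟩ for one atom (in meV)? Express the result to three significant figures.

16.4 meV

k_BT = 0.08617 × 444 K = 38.259 meV.
Eᵢ/kT = 0.25641, 2.1328, 3.9991.
Z = Σ gᵢe^(−Eᵢ/kT) = 6·e^(−0.25641) + 3·e^(−2.1328) + 3·e^(−3.9991) = 4.6429 + 0.35552 + 0.054996 = 5.0534.
⟨E⟩ = Σ Eᵢ gᵢe^(−Eᵢ/kT) / Z = (9.81·4.6429 + 81.6·0.35552 + 153·0.054996) / 5.0534 = 16.4 meV.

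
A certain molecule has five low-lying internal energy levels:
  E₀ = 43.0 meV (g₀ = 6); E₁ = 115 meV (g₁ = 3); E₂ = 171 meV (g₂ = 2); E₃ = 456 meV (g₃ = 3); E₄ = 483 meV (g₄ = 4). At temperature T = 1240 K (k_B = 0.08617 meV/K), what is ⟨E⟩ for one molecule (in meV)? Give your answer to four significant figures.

72.29 meV

k_BT = 0.08617 × 1240 K = 106.851 meV.
Eᵢ/kT = 0.402430, 1.07627, 1.60036, 4.26763, 4.52031.
Z = Σ gᵢe^(−Eᵢ/kT) = 6·e^(−0.402430) + 3·e^(−1.07627) + 2·e^(−1.60036) + 3·e^(−4.26763) + 4·e^(−4.52031) = 4.01216 + 1.02259 + 0.403648 + 0.0420449 + 0.0435426 = 5.52399.
⟨E⟩ = Σ Eᵢ gᵢe^(−Eᵢ/kT) / Z = (43.0·4.01216 + 115·1.02259 + 171·0.403648 + 456·0.0420449 + 483·0.0435426) / 5.52399 = 72.29 meV.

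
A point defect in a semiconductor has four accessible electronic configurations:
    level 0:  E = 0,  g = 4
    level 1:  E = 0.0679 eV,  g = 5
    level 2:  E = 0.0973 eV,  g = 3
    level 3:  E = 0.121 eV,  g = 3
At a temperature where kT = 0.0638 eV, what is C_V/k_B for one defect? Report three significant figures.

Eᵢ/kT = 0, 1.0643, 1.5251, 1.8966.
Z = Σ gᵢe^(−Eᵢ/kT) = 4·e^(−0) + 5·e^(−1.0643) + 3·e^(−1.5251) + 3·e^(−1.8966) = 4.0000 + 1.7248 + 0.65280 + 0.45023 = 6.8278.
⟨E⟩ = 0.034434 eV, ⟨E²⟩ = 0.0030353 eV².
C_V/k_B = (⟨E²⟩ − ⟨E⟩²)/(kT)² = (0.0030353 − 0.0011857)/0.0040704 = 0.454.

0.454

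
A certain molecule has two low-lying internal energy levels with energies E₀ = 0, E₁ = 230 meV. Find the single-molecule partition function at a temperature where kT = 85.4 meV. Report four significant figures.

Z = 1.068

Eᵢ/kT = 0, 2.69321.
Z = Σ e^(−Eᵢ/kT) = e^(−0) + e^(−2.69321) = 1.00000 + 0.0676634 = 1.06766.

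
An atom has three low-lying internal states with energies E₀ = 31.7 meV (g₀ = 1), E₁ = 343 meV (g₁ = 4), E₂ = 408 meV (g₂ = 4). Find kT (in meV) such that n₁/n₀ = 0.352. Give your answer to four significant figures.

n₁/n₀ = (g₁/g₀) exp[−(E₁−E₀)/kT] = 0.352.
⇒ (E₁−E₀)/kT = ln((4/1)/0.352) = ln(11.3636) = 2.43042.
kT = 311.3 meV / 2.43042 = 128.1 meV.

128.1 meV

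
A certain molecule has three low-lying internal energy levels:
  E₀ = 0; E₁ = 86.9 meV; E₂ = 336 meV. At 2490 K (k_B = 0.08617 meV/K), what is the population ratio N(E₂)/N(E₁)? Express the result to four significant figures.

0.3132

k_BT = 0.08617 × 2490 K = 214.563 meV.
n₂/n₁ = exp[−(E₂−E₁)/kT] = exp(−(249.1 meV)/(214.563 meV)) = exp(-1.16096) = 0.3132.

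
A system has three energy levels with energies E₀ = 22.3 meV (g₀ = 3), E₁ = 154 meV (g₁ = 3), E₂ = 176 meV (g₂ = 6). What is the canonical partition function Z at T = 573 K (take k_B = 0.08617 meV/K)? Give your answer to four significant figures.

Z = 2.212

k_BT = 0.08617 × 573 K = 49.3754 meV.
Eᵢ/kT = 0.451642, 3.11896, 3.56453.
Z = Σ gᵢe^(−Eᵢ/kT) = 3·e^(−0.451642) + 3·e^(−3.11896) + 6·e^(−3.56453) = 1.90975 + 0.132609 + 0.169862 = 2.21222.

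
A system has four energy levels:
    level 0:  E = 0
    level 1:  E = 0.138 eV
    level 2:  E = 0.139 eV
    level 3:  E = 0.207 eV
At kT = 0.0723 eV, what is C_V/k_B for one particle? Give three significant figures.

0.856

Eᵢ/kT = 0, 1.9087, 1.9225, 2.8631.
Z = Σ e^(−Eᵢ/kT) = e^(−0) + e^(−1.9087) + e^(−1.9225) + e^(−2.8631) = 1.0000 + 0.14827 + 0.14624 + 0.057092 = 1.3516.
⟨E⟩ = 0.038922 eV, ⟨E²⟩ = 0.0059896 eV².
C_V/k_B = (⟨E²⟩ − ⟨E⟩²)/(kT)² = (0.0059896 − 0.0015149)/0.0052273 = 0.856.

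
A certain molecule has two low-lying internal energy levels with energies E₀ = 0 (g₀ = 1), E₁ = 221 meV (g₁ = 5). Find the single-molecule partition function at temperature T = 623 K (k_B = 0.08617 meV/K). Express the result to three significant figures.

Z = 1.08

k_BT = 0.08617 × 623 K = 53.684 meV.
Eᵢ/kT = 0, 4.1167.
Z = Σ gᵢe^(−Eᵢ/kT) = 1·e^(−0) + 5·e^(−4.1167) = 1.0000 + 0.081491 = 1.0815.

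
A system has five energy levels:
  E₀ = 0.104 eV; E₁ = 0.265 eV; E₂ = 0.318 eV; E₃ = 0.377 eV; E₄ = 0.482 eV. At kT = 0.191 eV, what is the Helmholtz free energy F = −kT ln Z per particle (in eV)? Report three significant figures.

Eᵢ/kT = 0.54450, 1.3874, 1.6649, 1.9738, 2.5236.
Z = Σ e^(−Eᵢ/kT) = e^(−0.54450) + e^(−1.3874) + e^(−1.6649) + e^(−1.9738) + e^(−2.5236) = 0.58013 + 0.24972 + 0.18921 + 0.13893 + 0.080170 = 1.2382.
F = −kT ln Z = −0.191 × ln(1.2382) = −0.191 × 0.21366 = -0.0408 eV.

-0.0408 eV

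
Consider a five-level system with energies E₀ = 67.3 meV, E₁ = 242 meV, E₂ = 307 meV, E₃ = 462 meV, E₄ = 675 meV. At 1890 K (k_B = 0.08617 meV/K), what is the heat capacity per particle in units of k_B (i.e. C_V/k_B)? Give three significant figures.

0.677

k_BT = 0.08617 × 1890 K = 162.86 meV.
Eᵢ/kT = 0.41324, 1.4859, 1.8851, 2.8368, 4.1447.
Z = Σ e^(−Eᵢ/kT) = e^(−0.41324) + e^(−1.4859) + e^(−1.8851) + e^(−2.8368) + e^(−4.1447) = 0.66150 + 0.22630 + 0.15181 + 0.058613 + 0.015848 = 1.1141.
⟨E⟩ = 164.86 meV, ⟨E²⟩ = 45138 meV².
C_V/k_B = (⟨E²⟩ − ⟨E⟩²)/(kT)² = (45138 − 27179)/26523 = 0.677.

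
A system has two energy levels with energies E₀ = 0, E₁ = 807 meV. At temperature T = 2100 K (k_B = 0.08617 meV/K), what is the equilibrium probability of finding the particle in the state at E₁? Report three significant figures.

k_BT = 0.08617 × 2100 K = 180.96 meV.
Eᵢ/kT = 0, 4.4595.
Z = Σ e^(−Eᵢ/kT) = e^(−0) + e^(−4.4595) = 1.0000 + 0.011568 = 1.0116.
P₁ = e^(−E₁/kT) / Z = 0.011568/1.0116 = 0.0114.

0.0114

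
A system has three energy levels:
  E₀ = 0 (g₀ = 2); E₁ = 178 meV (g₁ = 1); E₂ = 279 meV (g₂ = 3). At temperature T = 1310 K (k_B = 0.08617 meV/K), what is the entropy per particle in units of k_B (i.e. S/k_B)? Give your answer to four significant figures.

1.287

k_BT = 0.08617 × 1310 K = 112.883 meV.
Eᵢ/kT = 0, 1.57685, 2.47159.
Z = Σ gᵢe^(−Eᵢ/kT) = 2·e^(−0) + 1·e^(−1.57685) + 3·e^(−2.47159) = 2.00000 + 0.206625 + 0.253351 = 2.45998.
⟨E⟩ = Σ EᵢPᵢ = 43.6850 meV.
S/k_B = ln Z + ⟨E⟩/kT = ln(2.45998) + 43.6850/112.883 = 0.900153 + 0.386994 = 1.287.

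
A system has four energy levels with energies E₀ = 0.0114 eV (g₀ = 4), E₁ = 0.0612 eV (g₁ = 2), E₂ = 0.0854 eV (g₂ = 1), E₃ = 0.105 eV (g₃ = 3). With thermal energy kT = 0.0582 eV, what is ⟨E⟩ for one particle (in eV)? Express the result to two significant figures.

Eᵢ/kT = 0.1959, 1.052, 1.467, 1.804.
Z = Σ gᵢe^(−Eᵢ/kT) = 4·e^(−0.1959) + 2·e^(−1.052) + 1·e^(−1.467) + 3·e^(−1.804) = 3.288 + 0.6985 + 0.2306 + 0.4939 = 4.711.
⟨E⟩ = Σ Eᵢ gᵢe^(−Eᵢ/kT) / Z = (0.0114·3.288 + 0.0612·0.6985 + 0.0854·0.2306 + 0.105·0.4939) / 4.711 = 0.032 eV.

0.032 eV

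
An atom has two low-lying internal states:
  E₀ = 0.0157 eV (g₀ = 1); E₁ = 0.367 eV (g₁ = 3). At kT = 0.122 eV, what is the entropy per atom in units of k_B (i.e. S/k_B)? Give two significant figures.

Eᵢ/kT = 0.1287, 3.008.
Z = Σ gᵢe^(−Eᵢ/kT) = 1·e^(−0.1287) + 3·e^(−3.008) = 0.8792 + 0.1482 = 1.027.
⟨E⟩ = Σ EᵢPᵢ = 0.06640 eV.
S/k_B = ln Z + ⟨E⟩/kT = ln(1.027) + 0.06640/0.122 = 0.02664 + 0.5443 = 0.57.

0.57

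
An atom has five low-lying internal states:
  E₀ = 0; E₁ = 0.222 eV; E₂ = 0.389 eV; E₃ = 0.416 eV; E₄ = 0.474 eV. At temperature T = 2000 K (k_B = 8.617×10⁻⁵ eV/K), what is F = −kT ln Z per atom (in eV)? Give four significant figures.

-0.07372 eV

k_BT = 8.617×10⁻⁵ × 2000 K = 0.172340 eV.
Eᵢ/kT = 0, 1.28815, 2.25717, 2.41383, 2.75038.
Z = Σ e^(−Eᵢ/kT) = e^(−0) + e^(−1.28815) + e^(−2.25717) + e^(−2.41383) + e^(−2.75038) = 1.00000 + 0.275781 + 0.104646 + 0.0894720 + 0.0639036 = 1.53380.
F = −kT ln Z = −0.172340 × ln(1.53380) = −0.172340 × 0.427748 = -0.07372 eV.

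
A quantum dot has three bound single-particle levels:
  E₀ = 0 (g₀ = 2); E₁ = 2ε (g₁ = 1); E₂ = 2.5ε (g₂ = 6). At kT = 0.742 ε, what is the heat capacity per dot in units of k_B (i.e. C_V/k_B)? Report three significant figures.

1.10

Eᵢ/kT = 0, 2.6954, 3.3693.
Z = Σ gᵢe^(−Eᵢ/kT) = 2·e^(−0) + 1·e^(−2.6954) + 6·e^(−3.3693) = 2.0000 + 0.067515 + 0.20648 = 2.2740.
⟨E⟩ = 0.28638 ε, ⟨E²⟩ = 0.68626 ε².
C_V/k_B = (⟨E²⟩ − ⟨E⟩²)/(kT)² = (0.68626 − 0.082014)/0.55056 = 1.10.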